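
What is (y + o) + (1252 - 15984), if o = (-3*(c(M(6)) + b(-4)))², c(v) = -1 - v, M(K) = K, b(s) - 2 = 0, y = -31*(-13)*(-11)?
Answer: -18940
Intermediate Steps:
y = -4433 (y = 403*(-11) = -4433)
b(s) = 2 (b(s) = 2 + 0 = 2)
o = 225 (o = (-3*((-1 - 1*6) + 2))² = (-3*((-1 - 6) + 2))² = (-3*(-7 + 2))² = (-3*(-5))² = 15² = 225)
(y + o) + (1252 - 15984) = (-4433 + 225) + (1252 - 15984) = -4208 - 14732 = -18940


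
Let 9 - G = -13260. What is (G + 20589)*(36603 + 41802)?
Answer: 2654636490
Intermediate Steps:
G = 13269 (G = 9 - 1*(-13260) = 9 + 13260 = 13269)
(G + 20589)*(36603 + 41802) = (13269 + 20589)*(36603 + 41802) = 33858*78405 = 2654636490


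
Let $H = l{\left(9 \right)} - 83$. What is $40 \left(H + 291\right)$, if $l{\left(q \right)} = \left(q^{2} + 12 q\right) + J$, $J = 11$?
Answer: $16320$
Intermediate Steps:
$l{\left(q \right)} = 11 + q^{2} + 12 q$ ($l{\left(q \right)} = \left(q^{2} + 12 q\right) + 11 = 11 + q^{2} + 12 q$)
$H = 117$ ($H = \left(11 + 9^{2} + 12 \cdot 9\right) - 83 = \left(11 + 81 + 108\right) - 83 = 200 - 83 = 117$)
$40 \left(H + 291\right) = 40 \left(117 + 291\right) = 40 \cdot 408 = 16320$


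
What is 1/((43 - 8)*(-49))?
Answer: -1/1715 ≈ -0.00058309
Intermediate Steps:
1/((43 - 8)*(-49)) = 1/(35*(-49)) = 1/(-1715) = -1/1715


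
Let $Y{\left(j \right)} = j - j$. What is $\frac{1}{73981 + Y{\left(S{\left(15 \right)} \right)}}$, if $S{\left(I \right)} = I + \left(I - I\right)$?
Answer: $\frac{1}{73981} \approx 1.3517 \cdot 10^{-5}$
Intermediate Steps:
$S{\left(I \right)} = I$ ($S{\left(I \right)} = I + 0 = I$)
$Y{\left(j \right)} = 0$
$\frac{1}{73981 + Y{\left(S{\left(15 \right)} \right)}} = \frac{1}{73981 + 0} = \frac{1}{73981}$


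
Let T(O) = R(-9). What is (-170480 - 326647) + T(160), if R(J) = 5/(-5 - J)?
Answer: -1988503/4 ≈ -4.9713e+5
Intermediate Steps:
T(O) = 5/4 (T(O) = -5/(5 - 9) = -5/(-4) = -5*(-1/4) = 5/4)
(-170480 - 326647) + T(160) = (-170480 - 326647) + 5/4 = -497127 + 5/4 = -1988503/4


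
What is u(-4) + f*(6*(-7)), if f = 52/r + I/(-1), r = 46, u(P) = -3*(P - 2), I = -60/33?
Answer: -26778/253 ≈ -105.84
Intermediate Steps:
I = -20/11 (I = -60*1/33 = -20/11 ≈ -1.8182)
u(P) = 6 - 3*P (u(P) = -3*(-2 + P) = 6 - 3*P)
f = 746/253 (f = 52/46 - 20/11/(-1) = 52*(1/46) - 20/11*(-1) = 26/23 + 20/11 = 746/253 ≈ 2.9486)
u(-4) + f*(6*(-7)) = (6 - 3*(-4)) + 746*(6*(-7))/253 = (6 + 12) + (746/253)*(-42) = 18 - 31332/253 = -26778/253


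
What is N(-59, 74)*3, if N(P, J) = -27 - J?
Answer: -303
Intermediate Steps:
N(-59, 74)*3 = (-27 - 1*74)*3 = (-27 - 74)*3 = -101*3 = -303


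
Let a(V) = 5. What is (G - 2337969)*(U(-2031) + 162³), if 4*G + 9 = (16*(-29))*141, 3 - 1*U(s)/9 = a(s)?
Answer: -20018891693295/2 ≈ -1.0009e+13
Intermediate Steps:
U(s) = -18 (U(s) = 27 - 9*5 = 27 - 45 = -18)
G = -65433/4 (G = -9/4 + ((16*(-29))*141)/4 = -9/4 + (-464*141)/4 = -9/4 + (¼)*(-65424) = -9/4 - 16356 = -65433/4 ≈ -16358.)
(G - 2337969)*(U(-2031) + 162³) = (-65433/4 - 2337969)*(-18 + 162³) = -9417309*(-18 + 4251528)/4 = -9417309/4*4251510 = -20018891693295/2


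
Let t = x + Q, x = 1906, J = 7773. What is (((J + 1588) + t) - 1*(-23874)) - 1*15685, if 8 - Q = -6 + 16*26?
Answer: 19054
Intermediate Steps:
Q = -402 (Q = 8 - (-6 + 16*26) = 8 - (-6 + 416) = 8 - 1*410 = 8 - 410 = -402)
t = 1504 (t = 1906 - 402 = 1504)
(((J + 1588) + t) - 1*(-23874)) - 1*15685 = (((7773 + 1588) + 1504) - 1*(-23874)) - 1*15685 = ((9361 + 1504) + 23874) - 15685 = (10865 + 23874) - 15685 = 34739 - 15685 = 19054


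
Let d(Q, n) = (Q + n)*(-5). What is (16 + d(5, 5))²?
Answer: 1156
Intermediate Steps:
d(Q, n) = -5*Q - 5*n
(16 + d(5, 5))² = (16 + (-5*5 - 5*5))² = (16 + (-25 - 25))² = (16 - 50)² = (-34)² = 1156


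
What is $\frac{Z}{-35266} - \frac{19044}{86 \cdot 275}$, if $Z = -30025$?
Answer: $\frac{1749343}{37910950} \approx 0.046143$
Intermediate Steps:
$\frac{Z}{-35266} - \frac{19044}{86 \cdot 275} = - \frac{30025}{-35266} - \frac{19044}{86 \cdot 275} = \left(-30025\right) \left(- \frac{1}{35266}\right) - \frac{19044}{23650} = \frac{30025}{35266} - \frac{9522}{11825} = \frac{1749343}{37910950}$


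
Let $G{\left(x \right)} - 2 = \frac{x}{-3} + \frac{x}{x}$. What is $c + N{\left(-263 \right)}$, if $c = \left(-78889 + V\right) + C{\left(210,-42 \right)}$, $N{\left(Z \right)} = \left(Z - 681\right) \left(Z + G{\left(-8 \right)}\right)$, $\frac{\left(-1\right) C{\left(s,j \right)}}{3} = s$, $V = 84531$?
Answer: $\frac{743804}{3} \approx 2.4793 \cdot 10^{5}$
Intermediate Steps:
$G{\left(x \right)} = 3 - \frac{x}{3}$ ($G{\left(x \right)} = 2 + \left(\frac{x}{-3} + \frac{x}{x}\right) = 2 + \left(x \left(- \frac{1}{3}\right) + 1\right) = 2 - \left(-1 + \frac{x}{3}\right) = 3 - \frac{x}{3}$)
$C{\left(s,j \right)} = - 3 s$
$N{\left(Z \right)} = \left(-681 + Z\right) \left(\frac{17}{3} + Z\right)$ ($N{\left(Z \right)} = \left(Z - 681\right) \left(Z + \left(3 - - \frac{8}{3}\right)\right) = \left(-681 + Z\right) \left(Z + \left(3 + \frac{8}{3}\right)\right) = \left(-681 + Z\right) \left(Z + \frac{17}{3}\right) = \left(-681 + Z\right) \left(\frac{17}{3} + Z\right)$)
$c = 5012$ ($c = \left(-78889 + 84531\right) - 630 = 5642 - 630 = 5012$)
$c + N{\left(-263 \right)} = 5012 - \left(- \frac{521261}{3} - 69169\right) = 5012 + \left(-3859 + 69169 + \frac{532838}{3}\right) = 5012 + \frac{728768}{3} = \frac{743804}{3}$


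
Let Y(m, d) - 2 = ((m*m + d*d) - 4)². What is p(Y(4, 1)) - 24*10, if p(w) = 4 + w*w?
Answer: 29005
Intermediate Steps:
Y(m, d) = 2 + (-4 + d² + m²)² (Y(m, d) = 2 + ((m*m + d*d) - 4)² = 2 + ((m² + d²) - 4)² = 2 + ((d² + m²) - 4)² = 2 + (-4 + d² + m²)²)
p(w) = 4 + w²
p(Y(4, 1)) - 24*10 = (4 + (2 + (-4 + 1² + 4²)²)²) - 24*10 = (4 + (2 + (-4 + 1 + 16)²)²) - 240 = (4 + (2 + 13²)²) - 240 = (4 + (2 + 169)²) - 240 = (4 + 171²) - 240 = (4 + 29241) - 240 = 29245 - 240 = 29005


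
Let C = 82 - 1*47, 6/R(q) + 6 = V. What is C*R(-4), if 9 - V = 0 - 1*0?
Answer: 70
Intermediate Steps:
V = 9 (V = 9 - (0 - 1*0) = 9 - (0 + 0) = 9 - 1*0 = 9 + 0 = 9)
R(q) = 2 (R(q) = 6/(-6 + 9) = 6/3 = 6*(⅓) = 2)
C = 35 (C = 82 - 47 = 35)
C*R(-4) = 35*2 = 70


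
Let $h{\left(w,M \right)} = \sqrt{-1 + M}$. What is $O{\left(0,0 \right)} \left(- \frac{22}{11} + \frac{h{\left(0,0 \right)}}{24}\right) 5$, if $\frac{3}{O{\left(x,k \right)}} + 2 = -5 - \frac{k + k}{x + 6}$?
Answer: $\frac{30}{7} - \frac{5 i}{56} \approx 4.2857 - 0.089286 i$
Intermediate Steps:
$O{\left(x,k \right)} = \frac{3}{-7 - \frac{2 k}{6 + x}}$ ($O{\left(x,k \right)} = \frac{3}{-2 - \left(5 + \frac{k + k}{x + 6}\right)} = \frac{3}{-2 - \left(5 + \frac{2 k}{6 + x}\right)} = \frac{3}{-7 - \frac{2 k}{6 + x}}$)
$O{\left(0,0 \right)} \left(- \frac{22}{11} + \frac{h{\left(0,0 \right)}}{24}\right) 5 = \frac{3 \left(-6 - 0\right)}{42 + 2 \cdot 0 + 7 \cdot 0} \left(- \frac{22}{11} + \frac{\sqrt{-1 + 0}}{24}\right) 5 = \frac{3 \left(-6 + 0\right)}{42 + 0 + 0} \left(\left(-22\right) \frac{1}{11} + \sqrt{-1} \cdot \frac{1}{24}\right) 5 = 3 \cdot \frac{1}{42} \left(-6\right) \left(-2 + i \frac{1}{24}\right) 5 = 3 \cdot \frac{1}{42} \left(-6\right) \left(-2 + \frac{i}{24}\right) 5 = - \frac{3 \left(-2 + \frac{i}{24}\right)}{7} \cdot 5 = \left(\frac{6}{7} - \frac{i}{56}\right) 5 = \frac{30}{7} - \frac{5 i}{56}$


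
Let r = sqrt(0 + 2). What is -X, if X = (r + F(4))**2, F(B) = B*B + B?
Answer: -(20 + sqrt(2))**2 ≈ -458.57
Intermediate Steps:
F(B) = B + B**2 (F(B) = B**2 + B = B + B**2)
r = sqrt(2) ≈ 1.4142
X = (20 + sqrt(2))**2 (X = (sqrt(2) + 4*(1 + 4))**2 = (sqrt(2) + 4*5)**2 = (sqrt(2) + 20)**2 = (20 + sqrt(2))**2 ≈ 458.57)
-X = -(20 + sqrt(2))**2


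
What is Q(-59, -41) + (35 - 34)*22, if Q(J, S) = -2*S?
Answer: 104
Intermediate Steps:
Q(-59, -41) + (35 - 34)*22 = -2*(-41) + (35 - 34)*22 = 82 + 1*22 = 82 + 22 = 104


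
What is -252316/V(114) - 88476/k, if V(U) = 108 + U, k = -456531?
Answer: -19195072354/16891647 ≈ -1136.4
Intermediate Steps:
-252316/V(114) - 88476/k = -252316/(108 + 114) - 88476/(-456531) = -252316/222 - 88476*(-1/456531) = -252316*1/222 + 29492/152177 = -126158/111 + 29492/152177 = -19195072354/16891647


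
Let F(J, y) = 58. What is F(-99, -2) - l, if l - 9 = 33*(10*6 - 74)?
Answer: 511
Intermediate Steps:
l = -453 (l = 9 + 33*(10*6 - 74) = 9 + 33*(60 - 74) = 9 + 33*(-14) = 9 - 462 = -453)
F(-99, -2) - l = 58 - 1*(-453) = 58 + 453 = 511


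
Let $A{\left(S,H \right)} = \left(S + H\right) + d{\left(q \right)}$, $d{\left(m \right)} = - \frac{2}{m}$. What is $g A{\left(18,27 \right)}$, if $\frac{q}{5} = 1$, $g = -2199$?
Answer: $- \frac{490377}{5} \approx -98075.0$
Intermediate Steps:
$q = 5$ ($q = 5 \cdot 1 = 5$)
$A{\left(S,H \right)} = - \frac{2}{5} + H + S$ ($A{\left(S,H \right)} = \left(S + H\right) - \frac{2}{5} = \left(H + S\right) - \frac{2}{5} = - \frac{2}{5} + H + S$)
$g A{\left(18,27 \right)} = - 2199 \left(- \frac{2}{5} + 27 + 18\right) = \left(-2199\right) \frac{223}{5} = - \frac{490377}{5}$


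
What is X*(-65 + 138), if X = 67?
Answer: 4891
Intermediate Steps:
X*(-65 + 138) = 67*(-65 + 138) = 67*73 = 4891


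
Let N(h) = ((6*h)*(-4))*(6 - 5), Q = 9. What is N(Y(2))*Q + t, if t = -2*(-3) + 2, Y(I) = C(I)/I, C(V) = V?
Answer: -208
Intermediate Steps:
Y(I) = 1 (Y(I) = I/I = 1)
N(h) = -24*h (N(h) = -24*h*1 = -24*h)
t = 8 (t = 6 + 2 = 8)
N(Y(2))*Q + t = -24*1*9 + 8 = -24*9 + 8 = -216 + 8 = -208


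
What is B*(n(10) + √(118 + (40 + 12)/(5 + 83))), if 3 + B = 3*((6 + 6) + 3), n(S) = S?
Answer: 420 + 21*√57398/11 ≈ 877.38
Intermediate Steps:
B = 42 (B = -3 + 3*((6 + 6) + 3) = -3 + 3*(12 + 3) = -3 + 3*15 = -3 + 45 = 42)
B*(n(10) + √(118 + (40 + 12)/(5 + 83))) = 42*(10 + √(118 + (40 + 12)/(5 + 83))) = 42*(10 + √(118 + 52/88)) = 42*(10 + √(118 + 52*(1/88))) = 42*(10 + √(118 + 13/22)) = 42*(10 + √(2609/22)) = 42*(10 + √57398/22) = 420 + 21*√57398/11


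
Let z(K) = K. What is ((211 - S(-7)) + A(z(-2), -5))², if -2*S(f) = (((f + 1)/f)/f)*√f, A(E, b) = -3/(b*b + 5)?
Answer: 1525622283/34300 - 6327*I*√7/245 ≈ 44479.0 - 68.325*I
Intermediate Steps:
A(E, b) = -3/(5 + b²) (A(E, b) = -3/(b² + 5) = -3/(5 + b²))
S(f) = -(1 + f)/(2*f^(3/2)) (S(f) = -((f + 1)/f)/f*√f/2 = -((1 + f)/f)/f*√f/2 = -(1 + f)/f²*√f/2 = -(1 + f)/(2*f^(3/2)))
((211 - S(-7)) + A(z(-2), -5))² = ((211 - (-1 - 1*(-7))/(2*(-7)^(3/2))) - 3/(5 + (-5)²))² = ((211 - I*√7/49*(-1 + 7)/2) - 3/(5 + 25))² = ((211 - I*√7/49*6/2) - 3/30)² = ((211 - 3*I*√7/49) - 3*1/30)² = ((211 - 3*I*√7/49) - ⅒)² = (2109/10 - 3*I*√7/49)²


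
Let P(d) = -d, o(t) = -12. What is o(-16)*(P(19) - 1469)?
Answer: 17856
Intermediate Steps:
o(-16)*(P(19) - 1469) = -12*(-1*19 - 1469) = -12*(-19 - 1469) = -12*(-1488) = 17856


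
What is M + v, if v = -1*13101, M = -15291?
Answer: -28392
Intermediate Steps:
v = -13101
M + v = -15291 - 13101 = -28392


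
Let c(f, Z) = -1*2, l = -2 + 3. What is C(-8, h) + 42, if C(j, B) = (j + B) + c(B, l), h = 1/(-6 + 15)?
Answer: 289/9 ≈ 32.111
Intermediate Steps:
l = 1
c(f, Z) = -2
h = ⅑ (h = 1/9 = ⅑ ≈ 0.11111)
C(j, B) = -2 + B + j (C(j, B) = (j + B) - 2 = (B + j) - 2 = -2 + B + j)
C(-8, h) + 42 = (-2 + ⅑ - 8) + 42 = -89/9 + 42 = 289/9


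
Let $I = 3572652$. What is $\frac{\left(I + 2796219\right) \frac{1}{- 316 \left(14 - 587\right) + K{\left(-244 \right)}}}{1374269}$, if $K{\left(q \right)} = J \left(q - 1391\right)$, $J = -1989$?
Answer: $\frac{2122957}{1572659847109} \approx 1.3499 \cdot 10^{-6}$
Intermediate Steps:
$K{\left(q \right)} = 2766699 - 1989 q$ ($K{\left(q \right)} = - 1989 \left(q - 1391\right) = - 1989 \left(-1391 + q\right) = 2766699 - 1989 q$)
$\frac{\left(I + 2796219\right) \frac{1}{- 316 \left(14 - 587\right) + K{\left(-244 \right)}}}{1374269} = \frac{\left(3572652 + 2796219\right) \frac{1}{- 316 \left(14 - 587\right) + \left(2766699 - -485316\right)}}{1374269} = \frac{6368871}{\left(-316\right) \left(-573\right) + \left(2766699 + 485316\right)} \frac{1}{1374269} = \frac{6368871}{181068 + 3252015} \cdot \frac{1}{1374269} = \frac{6368871}{3433083} \cdot \frac{1}{1374269} = 6368871 \cdot \frac{1}{3433083} \cdot \frac{1}{1374269} = \frac{2122957}{1144361} \cdot \frac{1}{1374269} = \frac{2122957}{1572659847109}$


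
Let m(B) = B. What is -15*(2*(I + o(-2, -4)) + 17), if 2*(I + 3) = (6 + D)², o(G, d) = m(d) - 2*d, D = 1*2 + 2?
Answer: -1785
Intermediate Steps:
D = 4 (D = 2 + 2 = 4)
o(G, d) = -d (o(G, d) = d - 2*d = -d)
I = 47 (I = -3 + (6 + 4)²/2 = -3 + (½)*10² = -3 + (½)*100 = -3 + 50 = 47)
-15*(2*(I + o(-2, -4)) + 17) = -15*(2*(47 - 1*(-4)) + 17) = -15*(2*(47 + 4) + 17) = -15*(2*51 + 17) = -15*(102 + 17) = -15*119 = -1785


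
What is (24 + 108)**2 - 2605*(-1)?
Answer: 20029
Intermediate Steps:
(24 + 108)**2 - 2605*(-1) = 132**2 + 2605 = 17424 + 2605 = 20029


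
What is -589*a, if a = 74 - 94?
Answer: 11780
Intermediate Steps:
a = -20
-589*a = -589*(-20) = 11780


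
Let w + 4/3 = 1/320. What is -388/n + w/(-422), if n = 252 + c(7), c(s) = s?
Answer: -156855817/104926080 ≈ -1.4949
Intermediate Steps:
w = -1277/960 (w = -4/3 + 1/320 = -1277/960 ≈ -1.3302)
n = 259 (n = 252 + 7 = 259)
-388/n + w/(-422) = -388/259 - 1277/960/(-422) = -388*1/259 - 1277/960*(-1/422) = -388/259 + 1277/405120 = -156855817/104926080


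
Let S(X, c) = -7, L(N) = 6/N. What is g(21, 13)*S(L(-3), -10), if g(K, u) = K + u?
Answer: -238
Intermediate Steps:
g(21, 13)*S(L(-3), -10) = (21 + 13)*(-7) = 34*(-7) = -238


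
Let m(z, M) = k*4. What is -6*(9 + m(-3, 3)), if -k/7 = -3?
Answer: -558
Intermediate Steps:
k = 21 (k = -7*(-3) = 21)
m(z, M) = 84 (m(z, M) = 21*4 = 84)
-6*(9 + m(-3, 3)) = -6*(9 + 84) = -6*93 = -558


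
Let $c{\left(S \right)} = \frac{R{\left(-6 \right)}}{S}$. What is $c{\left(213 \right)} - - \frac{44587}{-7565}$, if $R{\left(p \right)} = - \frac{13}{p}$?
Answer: $- \frac{56883841}{9668070} \approx -5.8837$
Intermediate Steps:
$c{\left(S \right)} = \frac{13}{6 S}$ ($c{\left(S \right)} = \frac{\left(-13\right) \frac{1}{-6}}{S} = \frac{\left(-13\right) \left(- \frac{1}{6}\right)}{S} = \frac{13}{6 S}$)
$c{\left(213 \right)} - - \frac{44587}{-7565} = \frac{13}{6 \cdot 213} - - \frac{44587}{-7565} = \frac{13}{6} \cdot \frac{1}{213} - \left(-44587\right) \left(- \frac{1}{7565}\right) = \frac{13}{1278} - \frac{44587}{7565} = - \frac{56883841}{9668070}$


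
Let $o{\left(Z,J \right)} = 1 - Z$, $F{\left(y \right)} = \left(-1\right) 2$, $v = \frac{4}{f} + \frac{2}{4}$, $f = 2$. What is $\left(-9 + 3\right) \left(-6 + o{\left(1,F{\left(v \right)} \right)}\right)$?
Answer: $36$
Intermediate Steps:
$v = \frac{5}{2}$ ($v = \frac{4}{2} + \frac{2}{4} = 4 \cdot \frac{1}{2} + 2 \cdot \frac{1}{4} = 2 + \frac{1}{2} = \frac{5}{2} \approx 2.5$)
$F{\left(y \right)} = -2$
$\left(-9 + 3\right) \left(-6 + o{\left(1,F{\left(v \right)} \right)}\right) = \left(-9 + 3\right) \left(-6 + \left(1 - 1\right)\right) = - 6 \left(-6 + \left(1 - 1\right)\right) = - 6 \left(-6 + 0\right) = \left(-6\right) \left(-6\right) = 36$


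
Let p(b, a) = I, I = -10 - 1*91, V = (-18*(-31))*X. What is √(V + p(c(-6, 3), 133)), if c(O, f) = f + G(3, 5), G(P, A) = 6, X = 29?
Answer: √16081 ≈ 126.81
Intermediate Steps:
V = 16182 (V = -18*(-31)*29 = 558*29 = 16182)
c(O, f) = 6 + f (c(O, f) = f + 6 = 6 + f)
I = -101 (I = -10 - 91 = -101)
p(b, a) = -101
√(V + p(c(-6, 3), 133)) = √(16182 - 101) = √16081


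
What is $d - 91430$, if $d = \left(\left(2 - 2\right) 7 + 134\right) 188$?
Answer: $-66238$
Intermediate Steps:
$d = 25192$ ($d = \left(0 \cdot 7 + 134\right) 188 = \left(0 + 134\right) 188 = 134 \cdot 188 = 25192$)
$d - 91430 = 25192 - 91430 = -66238$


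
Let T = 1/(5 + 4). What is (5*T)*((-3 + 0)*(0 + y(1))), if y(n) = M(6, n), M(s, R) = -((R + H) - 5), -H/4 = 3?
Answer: -80/3 ≈ -26.667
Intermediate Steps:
H = -12 (H = -4*3 = -12)
M(s, R) = 17 - R (M(s, R) = -((R - 12) - 5) = -((-12 + R) - 5) = -(-17 + R) = 17 - R)
y(n) = 17 - n
T = ⅑ (T = 1/9 = ⅑ ≈ 0.11111)
(5*T)*((-3 + 0)*(0 + y(1))) = (5*(⅑))*((-3 + 0)*(0 + (17 - 1*1))) = 5*(-3*(0 + (17 - 1)))/9 = 5*(-3*(0 + 16))/9 = 5*(-3*16)/9 = (5/9)*(-48) = -80/3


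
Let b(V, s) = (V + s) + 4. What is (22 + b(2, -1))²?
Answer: 729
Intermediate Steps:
b(V, s) = 4 + V + s
(22 + b(2, -1))² = (22 + (4 + 2 - 1))² = (22 + 5)² = 27² = 729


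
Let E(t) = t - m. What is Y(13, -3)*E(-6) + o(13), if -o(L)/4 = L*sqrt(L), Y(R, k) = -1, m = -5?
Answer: 1 - 52*sqrt(13) ≈ -186.49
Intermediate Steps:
E(t) = 5 + t (E(t) = t - 1*(-5) = t + 5 = 5 + t)
o(L) = -4*L**(3/2) (o(L) = -4*L*sqrt(L) = -4*L**(3/2))
Y(13, -3)*E(-6) + o(13) = -(5 - 6) - 52*sqrt(13) = -1*(-1) - 52*sqrt(13) = 1 - 52*sqrt(13)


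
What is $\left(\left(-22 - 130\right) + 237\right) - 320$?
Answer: $-235$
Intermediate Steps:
$\left(\left(-22 - 130\right) + 237\right) - 320 = \left(-152 + 237\right) - 320 = 85 - 320 = -235$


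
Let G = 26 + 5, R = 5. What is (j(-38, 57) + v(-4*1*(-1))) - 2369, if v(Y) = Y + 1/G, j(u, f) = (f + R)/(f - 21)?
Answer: -1318691/558 ≈ -2363.2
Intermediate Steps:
G = 31
j(u, f) = (5 + f)/(-21 + f) (j(u, f) = (f + 5)/(f - 21) = (5 + f)/(-21 + f))
v(Y) = 1/31 + Y (v(Y) = Y + 1/31 = 1/31 + Y)
(j(-38, 57) + v(-4*1*(-1))) - 2369 = ((5 + 57)/(-21 + 57) + (1/31 - 4*1*(-1))) - 2369 = (62/36 + (1/31 - 4*(-1))) - 2369 = ((1/36)*62 + (1/31 + 4)) - 2369 = (31/18 + 125/31) - 2369 = 3211/558 - 2369 = -1318691/558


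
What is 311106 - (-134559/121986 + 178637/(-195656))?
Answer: 412517006516849/1325960712 ≈ 3.1111e+5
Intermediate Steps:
311106 - (-134559/121986 + 178637/(-195656)) = 311106 - (-134559*1/121986 + 178637*(-1/195656)) = 311106 - (-14951/13554 - 178637/195656) = 311106 - 1*(-2673249377/1325960712) = 311106 + 2673249377/1325960712 = 412517006516849/1325960712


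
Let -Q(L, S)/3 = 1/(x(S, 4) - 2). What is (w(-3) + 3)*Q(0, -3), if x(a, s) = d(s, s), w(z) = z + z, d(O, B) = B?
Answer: 9/2 ≈ 4.5000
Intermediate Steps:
w(z) = 2*z
x(a, s) = s
Q(L, S) = -3/2 (Q(L, S) = -3/(4 - 2) = -3/2)
(w(-3) + 3)*Q(0, -3) = (2*(-3) + 3)*(-3/2) = (-6 + 3)*(-3/2) = -3*(-3/2) = 9/2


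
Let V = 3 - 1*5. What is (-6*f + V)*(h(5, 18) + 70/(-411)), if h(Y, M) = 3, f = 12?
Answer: -86062/411 ≈ -209.40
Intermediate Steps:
V = -2 (V = 3 - 5 = -2)
(-6*f + V)*(h(5, 18) + 70/(-411)) = (-6*12 - 2)*(3 + 70/(-411)) = (-72 - 2)*(3 + 70*(-1/411)) = -74*(3 - 70/411) = -74*1163/411 = -86062/411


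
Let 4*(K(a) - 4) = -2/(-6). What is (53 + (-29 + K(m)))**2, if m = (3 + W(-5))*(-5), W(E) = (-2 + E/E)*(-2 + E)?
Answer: 113569/144 ≈ 788.67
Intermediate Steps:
W(E) = 2 - E (W(E) = (-2 + 1)*(-2 + E) = -(-2 + E) = 2 - E)
m = -50 (m = (3 + (2 - 1*(-5)))*(-5) = (3 + (2 + 5))*(-5) = (3 + 7)*(-5) = 10*(-5) = -50)
K(a) = 49/12 (K(a) = 4 + (-2/(-6))/4 = 4 + (-2*(-1/6))/4 = 4 + (1/4)*(1/3) = 4 + 1/12 = 49/12)
(53 + (-29 + K(m)))**2 = (53 + (-29 + 49/12))**2 = (53 - 299/12)**2 = (337/12)**2 = 113569/144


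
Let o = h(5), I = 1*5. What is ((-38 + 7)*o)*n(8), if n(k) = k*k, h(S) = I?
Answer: -9920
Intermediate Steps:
I = 5
h(S) = 5
o = 5
n(k) = k**2
((-38 + 7)*o)*n(8) = ((-38 + 7)*5)*8**2 = -31*5*64 = -155*64 = -9920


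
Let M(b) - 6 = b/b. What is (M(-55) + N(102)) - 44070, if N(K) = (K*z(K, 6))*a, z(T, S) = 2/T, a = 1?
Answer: -44061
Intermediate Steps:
M(b) = 7 (M(b) = 6 + b/b = 6 + 1 = 7)
N(K) = 2 (N(K) = (K*(2/K))*1 = 2*1 = 2)
(M(-55) + N(102)) - 44070 = (7 + 2) - 44070 = 9 - 44070 = -44061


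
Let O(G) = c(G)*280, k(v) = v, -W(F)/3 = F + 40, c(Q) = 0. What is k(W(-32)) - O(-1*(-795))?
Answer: -24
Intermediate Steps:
W(F) = -120 - 3*F (W(F) = -3*(F + 40) = -3*(40 + F) = -120 - 3*F)
O(G) = 0 (O(G) = 0*280 = 0)
k(W(-32)) - O(-1*(-795)) = (-120 - 3*(-32)) - 1*0 = (-120 + 96) + 0 = -24 + 0 = -24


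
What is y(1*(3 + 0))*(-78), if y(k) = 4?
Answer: -312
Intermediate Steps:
y(1*(3 + 0))*(-78) = 4*(-78) = -312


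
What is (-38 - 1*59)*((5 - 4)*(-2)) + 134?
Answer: 328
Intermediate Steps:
(-38 - 1*59)*((5 - 4)*(-2)) + 134 = (-38 - 59)*(1*(-2)) + 134 = -97*(-2) + 134 = 194 + 134 = 328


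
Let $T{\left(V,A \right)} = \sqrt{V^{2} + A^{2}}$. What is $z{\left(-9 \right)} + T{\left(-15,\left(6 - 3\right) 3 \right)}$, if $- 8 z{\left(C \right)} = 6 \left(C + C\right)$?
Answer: $\frac{27}{2} + 3 \sqrt{34} \approx 30.993$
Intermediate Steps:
$z{\left(C \right)} = - \frac{3 C}{2}$ ($z{\left(C \right)} = - \frac{6 \left(C + C\right)}{8} = - \frac{6 \cdot 2 C}{8} = - \frac{12 C}{8} = - \frac{3 C}{2}$)
$T{\left(V,A \right)} = \sqrt{A^{2} + V^{2}}$
$z{\left(-9 \right)} + T{\left(-15,\left(6 - 3\right) 3 \right)} = \left(- \frac{3}{2}\right) \left(-9\right) + \sqrt{\left(\left(6 - 3\right) 3\right)^{2} + \left(-15\right)^{2}} = \frac{27}{2} + \sqrt{\left(3 \cdot 3\right)^{2} + 225} = \frac{27}{2} + \sqrt{9^{2} + 225} = \frac{27}{2} + \sqrt{81 + 225} = \frac{27}{2} + \sqrt{306} = \frac{27}{2} + 3 \sqrt{34}$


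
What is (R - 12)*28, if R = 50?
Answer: 1064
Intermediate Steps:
(R - 12)*28 = (50 - 12)*28 = 38*28 = 1064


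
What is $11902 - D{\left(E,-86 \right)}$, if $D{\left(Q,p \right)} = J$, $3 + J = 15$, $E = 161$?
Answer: $11890$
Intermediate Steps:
$J = 12$ ($J = -3 + 15 = 12$)
$D{\left(Q,p \right)} = 12$
$11902 - D{\left(E,-86 \right)} = 11902 - 12 = 11890$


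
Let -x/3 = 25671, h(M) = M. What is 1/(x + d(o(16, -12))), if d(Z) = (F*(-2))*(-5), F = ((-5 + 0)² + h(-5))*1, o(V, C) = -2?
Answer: -1/76813 ≈ -1.3019e-5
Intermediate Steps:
x = -77013 (x = -3*25671 = -77013)
F = 20 (F = ((-5 + 0)² - 5)*1 = ((-5)² - 5)*1 = (25 - 5)*1 = 20*1 = 20)
d(Z) = 200 (d(Z) = (20*(-2))*(-5) = -40*(-5) = 200)
1/(x + d(o(16, -12))) = 1/(-77013 + 200) = 1/(-76813) = -1/76813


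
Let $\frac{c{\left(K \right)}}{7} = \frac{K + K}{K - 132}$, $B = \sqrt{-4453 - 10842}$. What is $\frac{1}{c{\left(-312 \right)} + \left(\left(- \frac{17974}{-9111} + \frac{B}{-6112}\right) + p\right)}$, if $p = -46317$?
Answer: $- \frac{196576635340722405129216}{9102518327531482938061750231} + \frac{694574583192288 i \sqrt{15295}}{9102518327531482938061750231} \approx -2.1596 \cdot 10^{-5} + 9.437 \cdot 10^{-12} i$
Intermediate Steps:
$B = i \sqrt{15295}$ ($B = \sqrt{-15295} = i \sqrt{15295} \approx 123.67 i$)
$c{\left(K \right)} = \frac{14 K}{-132 + K}$ ($c{\left(K \right)} = 7 \frac{K + K}{K - 132} = 7 \frac{2 K}{-132 + K} = \frac{14 K}{-132 + K}$)
$\frac{1}{c{\left(-312 \right)} + \left(\left(- \frac{17974}{-9111} + \frac{B}{-6112}\right) + p\right)} = \frac{1}{14 \left(-312\right) \frac{1}{-132 - 312} - \left(\frac{421976213}{9111} - \frac{i \sqrt{15295}}{-6112}\right)} = \frac{1}{14 \left(-312\right) \frac{1}{-444} - \left(\frac{421976213}{9111} - i \sqrt{15295} \left(- \frac{1}{6112}\right)\right)} = \frac{1}{14 \left(-312\right) \left(- \frac{1}{444}\right) - \left(\frac{421976213}{9111} + \frac{i \sqrt{15295}}{6112}\right)} = \frac{1}{\frac{364}{37} - \left(\frac{421976213}{9111} + \frac{i \sqrt{15295}}{6112}\right)} = \frac{1}{- \frac{15609803477}{337107} - \frac{i \sqrt{15295}}{6112}}$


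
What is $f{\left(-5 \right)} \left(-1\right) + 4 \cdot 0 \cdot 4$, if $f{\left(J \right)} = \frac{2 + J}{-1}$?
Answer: $-3$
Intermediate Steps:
$f{\left(J \right)} = -2 - J$ ($f{\left(J \right)} = \left(2 + J\right) \left(-1\right) = -2 - J$)
$f{\left(-5 \right)} \left(-1\right) + 4 \cdot 0 \cdot 4 = \left(-2 - -5\right) \left(-1\right) + 4 \cdot 0 \cdot 4 = \left(-2 + 5\right) \left(-1\right) + 0 \cdot 4 = 3 \left(-1\right) + 0 = -3 + 0 = -3$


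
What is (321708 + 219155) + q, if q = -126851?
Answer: 414012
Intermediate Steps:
(321708 + 219155) + q = (321708 + 219155) - 126851 = 540863 - 126851 = 414012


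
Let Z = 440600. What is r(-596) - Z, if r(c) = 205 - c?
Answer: -439799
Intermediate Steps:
r(-596) - Z = (205 - 1*(-596)) - 1*440600 = (205 + 596) - 440600 = 801 - 440600 = -439799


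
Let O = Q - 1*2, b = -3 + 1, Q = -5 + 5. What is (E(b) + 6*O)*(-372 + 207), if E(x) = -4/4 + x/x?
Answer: 1980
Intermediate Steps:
Q = 0
b = -2
E(x) = 0 (E(x) = -4*¼ + 1 = -1 + 1 = 0)
O = -2 (O = 0 - 1*2 = 0 - 2 = -2)
(E(b) + 6*O)*(-372 + 207) = (0 + 6*(-2))*(-372 + 207) = (0 - 12)*(-165) = -12*(-165) = 1980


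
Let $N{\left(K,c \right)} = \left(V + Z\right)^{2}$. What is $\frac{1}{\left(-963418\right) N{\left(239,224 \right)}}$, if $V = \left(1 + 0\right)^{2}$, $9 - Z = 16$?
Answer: $- \frac{1}{34683048} \approx -2.8833 \cdot 10^{-8}$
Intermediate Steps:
$Z = -7$ ($Z = 9 - 16 = -7$)
$V = 1$ ($V = 1^{2} = 1$)
$N{\left(K,c \right)} = 36$ ($N{\left(K,c \right)} = \left(1 - 7\right)^{2} = \left(-6\right)^{2} = 36$)
$\frac{1}{\left(-963418\right) N{\left(239,224 \right)}} = \frac{1}{\left(-963418\right) 36} = \left(- \frac{1}{963418}\right) \frac{1}{36} = - \frac{1}{34683048}$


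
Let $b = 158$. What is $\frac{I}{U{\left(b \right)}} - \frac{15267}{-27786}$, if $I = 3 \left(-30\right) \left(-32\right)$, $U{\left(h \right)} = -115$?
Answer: $- \frac{5217865}{213026} \approx -24.494$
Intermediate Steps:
$I = 2880$ ($I = \left(-90\right) \left(-32\right) = 2880$)
$\frac{I}{U{\left(b \right)}} - \frac{15267}{-27786} = \frac{2880}{-115} - \frac{15267}{-27786} = 2880 \left(- \frac{1}{115}\right) - - \frac{5089}{9262} = - \frac{576}{23} + \frac{5089}{9262} = - \frac{5217865}{213026}$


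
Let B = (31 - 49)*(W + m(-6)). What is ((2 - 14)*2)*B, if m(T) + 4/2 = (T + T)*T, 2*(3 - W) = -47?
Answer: 41688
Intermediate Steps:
W = 53/2 (W = 3 - ½*(-47) = 3 + 47/2 = 53/2 ≈ 26.500)
m(T) = -2 + 2*T² (m(T) = -2 + (T + T)*T = -2 + (2*T)*T = -2 + 2*T²)
B = -1737 (B = (31 - 49)*(53/2 + (-2 + 2*(-6)²)) = -18*(53/2 + (-2 + 2*36)) = -18*(53/2 + (-2 + 72)) = -18*(53/2 + 70) = -18*193/2 = -1737)
((2 - 14)*2)*B = ((2 - 14)*2)*(-1737) = -12*2*(-1737) = -24*(-1737) = 41688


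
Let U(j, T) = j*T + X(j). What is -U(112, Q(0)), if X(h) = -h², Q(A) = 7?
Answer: 11760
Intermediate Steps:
U(j, T) = -j² + T*j (U(j, T) = j*T - j² = T*j - j² = -j² + T*j)
-U(112, Q(0)) = -112*(7 - 1*112) = -112*(7 - 112) = -112*(-105) = -1*(-11760) = 11760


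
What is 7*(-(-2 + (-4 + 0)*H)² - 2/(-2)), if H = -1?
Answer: -21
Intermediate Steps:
7*(-(-2 + (-4 + 0)*H)² - 2/(-2)) = 7*(-(-2 + (-4 + 0)*(-1))² - 2/(-2)) = 7*(-(-2 - 4*(-1))² - 2*(-½)) = 7*(-(-2 + 4)² + 1) = 7*(-1*2² + 1) = 7*(-1*4 + 1) = 7*(-4 + 1) = 7*(-3) = -21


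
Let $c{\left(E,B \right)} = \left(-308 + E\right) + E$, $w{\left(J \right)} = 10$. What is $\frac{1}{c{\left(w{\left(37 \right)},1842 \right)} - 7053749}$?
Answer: $- \frac{1}{7054037} \approx -1.4176 \cdot 10^{-7}$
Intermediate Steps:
$c{\left(E,B \right)} = -308 + 2 E$
$\frac{1}{c{\left(w{\left(37 \right)},1842 \right)} - 7053749} = \frac{1}{\left(-308 + 2 \cdot 10\right) - 7053749} = \frac{1}{\left(-308 + 20\right) - 7053749} = \frac{1}{-288 - 7053749} = \frac{1}{-7054037} = - \frac{1}{7054037}$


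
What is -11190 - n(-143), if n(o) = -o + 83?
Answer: -11416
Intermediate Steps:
n(o) = 83 - o
-11190 - n(-143) = -11190 - (83 - 1*(-143)) = -11190 - (83 + 143) = -11190 - 1*226 = -11190 - 226 = -11416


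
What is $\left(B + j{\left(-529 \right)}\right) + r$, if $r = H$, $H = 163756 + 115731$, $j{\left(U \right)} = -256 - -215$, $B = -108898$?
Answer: $170548$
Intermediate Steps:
$j{\left(U \right)} = -41$ ($j{\left(U \right)} = -256 + 215 = -41$)
$H = 279487$
$r = 279487$
$\left(B + j{\left(-529 \right)}\right) + r = \left(-108898 - 41\right) + 279487 = -108939 + 279487 = 170548$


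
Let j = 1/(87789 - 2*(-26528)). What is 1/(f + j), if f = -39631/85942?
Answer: -12104500990/5581742253 ≈ -2.1686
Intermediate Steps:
j = 1/140845 (j = 1/(87789 + 53056) = 1/140845 ≈ 7.1000e-6)
f = -39631/85942 (f = -39631*1/85942 = -39631/85942 ≈ -0.46114)
1/(f + j) = 1/(-39631/85942 + 1/140845) = 1/(-5581742253/12104500990) = -12104500990/5581742253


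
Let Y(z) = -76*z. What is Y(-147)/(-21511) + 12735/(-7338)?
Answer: -2421243/1073794 ≈ -2.2548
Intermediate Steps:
Y(z) = -76*z
Y(-147)/(-21511) + 12735/(-7338) = -76*(-147)/(-21511) + 12735/(-7338) = 11172*(-1/21511) + 12735*(-1/7338) = -228/439 - 4245/2446 = -2421243/1073794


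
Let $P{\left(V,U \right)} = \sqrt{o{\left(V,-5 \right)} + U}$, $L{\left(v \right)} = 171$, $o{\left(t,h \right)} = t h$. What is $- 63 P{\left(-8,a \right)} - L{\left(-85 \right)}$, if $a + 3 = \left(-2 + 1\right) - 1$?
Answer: $-171 - 63 \sqrt{35} \approx -543.71$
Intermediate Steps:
$o{\left(t,h \right)} = h t$
$a = -5$ ($a = -3 + \left(\left(-2 + 1\right) - 1\right) = -3 - 2 = -5$)
$P{\left(V,U \right)} = \sqrt{U - 5 V}$ ($P{\left(V,U \right)} = \sqrt{- 5 V + U} = \sqrt{U - 5 V}$)
$- 63 P{\left(-8,a \right)} - L{\left(-85 \right)} = - 63 \sqrt{-5 - -40} - 171 = - 63 \sqrt{-5 + 40} - 171 = - 63 \sqrt{35} - 171 = -171 - 63 \sqrt{35}$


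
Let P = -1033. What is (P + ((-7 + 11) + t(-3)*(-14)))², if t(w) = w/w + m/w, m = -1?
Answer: 9878449/9 ≈ 1.0976e+6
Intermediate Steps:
t(w) = 1 - 1/w (t(w) = w/w - 1/w = 1 - 1/w)
(P + ((-7 + 11) + t(-3)*(-14)))² = (-1033 + ((-7 + 11) + ((-1 - 3)/(-3))*(-14)))² = (-1033 + (4 - ⅓*(-4)*(-14)))² = (-1033 + (4 + (4/3)*(-14)))² = (-1033 + (4 - 56/3))² = (-1033 - 44/3)² = (-3143/3)² = 9878449/9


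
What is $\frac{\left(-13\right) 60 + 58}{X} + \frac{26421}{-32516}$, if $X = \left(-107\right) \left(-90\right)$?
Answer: $- \frac{138955391}{156564540} \approx -0.88753$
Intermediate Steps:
$X = 9630$
$\frac{\left(-13\right) 60 + 58}{X} + \frac{26421}{-32516} = \frac{\left(-13\right) 60 + 58}{9630} + \frac{26421}{-32516} = \left(-780 + 58\right) \frac{1}{9630} + 26421 \left(- \frac{1}{32516}\right) = \left(-722\right) \frac{1}{9630} - \frac{26421}{32516} = - \frac{361}{4815} - \frac{26421}{32516} = - \frac{138955391}{156564540}$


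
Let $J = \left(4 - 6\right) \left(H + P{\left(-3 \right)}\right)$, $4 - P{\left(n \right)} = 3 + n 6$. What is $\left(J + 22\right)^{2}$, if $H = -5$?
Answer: $36$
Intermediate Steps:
$P{\left(n \right)} = 1 - 6 n$ ($P{\left(n \right)} = 4 - \left(3 + n 6\right) = 4 - \left(3 + 6 n\right) = 1 - 6 n$)
$J = -28$ ($J = \left(4 - 6\right) \left(-5 + \left(1 - -18\right)\right) = \left(4 - 6\right) \left(-5 + \left(1 + 18\right)\right) = \left(4 - 6\right) \left(-5 + 19\right) = \left(-2\right) 14 = -28$)
$\left(J + 22\right)^{2} = \left(-28 + 22\right)^{2} = \left(-6\right)^{2} = 36$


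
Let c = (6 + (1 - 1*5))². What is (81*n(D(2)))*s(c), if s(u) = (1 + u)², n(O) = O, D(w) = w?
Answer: 4050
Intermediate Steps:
c = 4 (c = (6 + (1 - 5))² = (6 - 4)² = 2² = 4)
(81*n(D(2)))*s(c) = (81*2)*(1 + 4)² = 162*5² = 162*25 = 4050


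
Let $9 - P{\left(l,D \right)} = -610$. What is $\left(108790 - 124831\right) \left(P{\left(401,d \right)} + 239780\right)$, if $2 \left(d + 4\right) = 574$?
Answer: $-3856240359$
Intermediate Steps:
$d = 283$ ($d = -4 + \frac{1}{2} \cdot 574 = -4 + 287 = 283$)
$P{\left(l,D \right)} = 619$ ($P{\left(l,D \right)} = 9 - -610 = 9 + 610 = 619$)
$\left(108790 - 124831\right) \left(P{\left(401,d \right)} + 239780\right) = \left(108790 - 124831\right) \left(619 + 239780\right) = \left(-16041\right) 240399 = -3856240359$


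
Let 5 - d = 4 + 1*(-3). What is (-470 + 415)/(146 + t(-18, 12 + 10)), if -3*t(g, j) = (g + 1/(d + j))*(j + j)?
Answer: -2145/15968 ≈ -0.13433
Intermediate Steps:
d = 4 (d = 5 - (4 + 1*(-3)) = 5 - (4 - 3) = 5 - 1*1 = 5 - 1 = 4)
t(g, j) = -2*j*(g + 1/(4 + j))/3 (t(g, j) = -(g + 1/(4 + j))*(j + j)/3 = -(g + 1/(4 + j))*2*j/3 = -2*j*(g + 1/(4 + j))/3)
(-470 + 415)/(146 + t(-18, 12 + 10)) = (-470 + 415)/(146 - 2*(12 + 10)*(1 + 4*(-18) - 18*(12 + 10))/(12 + 3*(12 + 10))) = -55/(146 - 2*22*(1 - 72 - 18*22)/(12 + 3*22)) = -55/(146 - 2*22*(1 - 72 - 396)/(12 + 66)) = -55/(146 - 2*22*(-467)/78) = -55/(146 - 2*22*1/78*(-467)) = -55/(146 + 10274/39) = -55/15968/39 = -55*39/15968 = -2145/15968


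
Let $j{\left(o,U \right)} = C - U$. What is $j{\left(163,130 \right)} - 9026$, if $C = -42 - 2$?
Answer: $-9200$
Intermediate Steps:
$C = -44$
$j{\left(o,U \right)} = -44 - U$
$j{\left(163,130 \right)} - 9026 = \left(-44 - 130\right) - 9026 = -174 - 9026 = -9200$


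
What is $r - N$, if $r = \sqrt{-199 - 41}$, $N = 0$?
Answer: $4 i \sqrt{15} \approx 15.492 i$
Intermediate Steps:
$r = 4 i \sqrt{15}$ ($r = \sqrt{-240} = 4 i \sqrt{15} \approx 15.492 i$)
$r - N = 4 i \sqrt{15} - 0 = 4 i \sqrt{15} + 0 = 4 i \sqrt{15}$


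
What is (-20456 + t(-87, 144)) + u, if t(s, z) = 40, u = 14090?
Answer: -6326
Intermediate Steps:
(-20456 + t(-87, 144)) + u = (-20456 + 40) + 14090 = -20416 + 14090 = -6326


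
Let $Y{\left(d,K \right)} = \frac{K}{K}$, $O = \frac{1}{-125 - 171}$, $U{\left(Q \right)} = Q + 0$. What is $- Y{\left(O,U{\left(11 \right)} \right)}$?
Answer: $-1$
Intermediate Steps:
$U{\left(Q \right)} = Q$
$O = - \frac{1}{296}$ ($O = \frac{1}{-296} = - \frac{1}{296} \approx -0.0033784$)
$Y{\left(d,K \right)} = 1$
$- Y{\left(O,U{\left(11 \right)} \right)} = \left(-1\right) 1 = -1$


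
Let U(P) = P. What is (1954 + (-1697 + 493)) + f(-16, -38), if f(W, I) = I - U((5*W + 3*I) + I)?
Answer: 944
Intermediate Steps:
f(W, I) = -5*W - 3*I (f(W, I) = I - ((5*W + 3*I) + I) = I - ((3*I + 5*W) + I) = I - (4*I + 5*W) = I + (-5*W - 4*I) = -5*W - 3*I)
(1954 + (-1697 + 493)) + f(-16, -38) = (1954 + (-1697 + 493)) + (-5*(-16) - 3*(-38)) = (1954 - 1204) + (80 + 114) = 750 + 194 = 944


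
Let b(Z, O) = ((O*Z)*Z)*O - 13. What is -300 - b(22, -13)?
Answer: -82083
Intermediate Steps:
b(Z, O) = -13 + O²*Z² (b(Z, O) = (O*Z²)*O - 13 = O²*Z² - 13 = -13 + O²*Z²)
-300 - b(22, -13) = -300 - (-13 + (-13)²*22²) = -300 - (-13 + 169*484) = -300 - (-13 + 81796) = -300 - 1*81783 = -300 - 81783 = -82083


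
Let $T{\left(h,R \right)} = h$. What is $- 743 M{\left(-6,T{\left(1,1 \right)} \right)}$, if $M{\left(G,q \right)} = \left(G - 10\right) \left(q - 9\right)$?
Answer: $-95104$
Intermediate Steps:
$M{\left(G,q \right)} = \left(-10 + G\right) \left(-9 + q\right)$
$- 743 M{\left(-6,T{\left(1,1 \right)} \right)} = - 743 \left(90 - 10 - -54 - 6\right) = - 743 \left(90 - 10 + 54 - 6\right) = \left(-743\right) 128 = -95104$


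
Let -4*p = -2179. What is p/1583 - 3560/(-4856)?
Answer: 4140393/3843524 ≈ 1.0772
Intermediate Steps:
p = 2179/4 (p = -¼*(-2179) = 2179/4 ≈ 544.75)
p/1583 - 3560/(-4856) = (2179/4)/1583 - 3560/(-4856) = (2179/4)*(1/1583) - 3560*(-1/4856) = 2179/6332 + 445/607 = 4140393/3843524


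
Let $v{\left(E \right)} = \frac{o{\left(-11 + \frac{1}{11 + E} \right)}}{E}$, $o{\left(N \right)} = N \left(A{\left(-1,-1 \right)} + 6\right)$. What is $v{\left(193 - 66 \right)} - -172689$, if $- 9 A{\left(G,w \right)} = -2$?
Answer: $\frac{13619420887}{78867} \approx 1.7269 \cdot 10^{5}$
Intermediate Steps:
$A{\left(G,w \right)} = \frac{2}{9}$ ($A{\left(G,w \right)} = \left(- \frac{1}{9}\right) \left(-2\right) = \frac{2}{9}$)
$o{\left(N \right)} = \frac{56 N}{9}$ ($o{\left(N \right)} = N \left(\frac{2}{9} + 6\right) = N \frac{56}{9} = \frac{56 N}{9}$)
$v{\left(E \right)} = \frac{- \frac{616}{9} + \frac{56}{9 \left(11 + E\right)}}{E}$ ($v{\left(E \right)} = \frac{\frac{56}{9} \left(-11 + \frac{1}{11 + E}\right)}{E} = \frac{- \frac{616}{9} + \frac{56}{9 \left(11 + E\right)}}{E}$)
$v{\left(193 - 66 \right)} - -172689 = \frac{56 \left(-120 - 11 \left(193 - 66\right)\right)}{9 \left(193 - 66\right) \left(11 + \left(193 - 66\right)\right)} - -172689 = \frac{56 \left(-120 - 11 \left(193 - 66\right)\right)}{9 \left(193 - 66\right) \left(11 + \left(193 - 66\right)\right)} + 172689 = \frac{56 \left(-120 - 1397\right)}{9 \cdot 127 \left(11 + 127\right)} + 172689 = \frac{56}{9} \cdot \frac{1}{127} \cdot \frac{1}{138} \left(-120 - 1397\right) + 172689 = \frac{56}{9} \cdot \frac{1}{127} \cdot \frac{1}{138} \left(-1517\right) + 172689 = - \frac{42476}{78867} + 172689 = \frac{13619420887}{78867}$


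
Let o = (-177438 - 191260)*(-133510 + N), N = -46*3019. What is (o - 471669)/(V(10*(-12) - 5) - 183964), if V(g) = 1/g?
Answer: -12553370545375/22995501 ≈ -5.4591e+5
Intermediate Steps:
N = -138874
o = 100427436032 (o = (-177438 - 191260)*(-133510 - 138874) = -368698*(-272384) = 100427436032)
(o - 471669)/(V(10*(-12) - 5) - 183964) = (100427436032 - 471669)/(1/(10*(-12) - 5) - 183964) = 100426964363/(1/(-120 - 5) - 183964) = 100426964363/(1/(-125) - 183964) = 100426964363/(-1/125 - 183964) = 100426964363/(-22995501/125) = 100426964363*(-125/22995501) = -12553370545375/22995501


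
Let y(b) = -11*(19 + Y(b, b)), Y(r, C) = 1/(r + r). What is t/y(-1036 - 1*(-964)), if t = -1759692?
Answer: 23035968/2735 ≈ 8422.7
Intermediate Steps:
Y(r, C) = 1/(2*r)
y(b) = -209 - 11/(2*b) (y(b) = -11*(19 + 1/(2*b)) = -209 - 11/(2*b))
t/y(-1036 - 1*(-964)) = -1759692/(-209 - 11/(2*(-1036 - 1*(-964)))) = -1759692/(-209 - 11/(2*(-1036 + 964))) = -1759692/(-209 - 11/2/(-72)) = -1759692/(-209 - 11/2*(-1/72)) = -1759692/(-209 + 11/144) = -1759692/(-30085/144) = -1759692*(-144/30085) = 23035968/2735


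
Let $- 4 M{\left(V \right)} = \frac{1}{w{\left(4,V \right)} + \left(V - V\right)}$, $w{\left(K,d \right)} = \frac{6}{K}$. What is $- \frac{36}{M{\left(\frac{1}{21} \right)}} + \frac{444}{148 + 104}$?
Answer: $\frac{4573}{21} \approx 217.76$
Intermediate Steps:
$M{\left(V \right)} = - \frac{1}{6}$ ($M{\left(V \right)} = - \frac{1}{4 \left(\frac{6}{4} + \left(V - V\right)\right)} = - \frac{1}{4 \left(6 \cdot \frac{1}{4} + 0\right)} = - \frac{1}{4 \left(\frac{3}{2} + 0\right)} = - \frac{1}{4 \cdot \frac{3}{2}} = \left(- \frac{1}{4}\right) \frac{2}{3} = - \frac{1}{6}$)
$- \frac{36}{M{\left(\frac{1}{21} \right)}} + \frac{444}{148 + 104} = - \frac{36}{- \frac{1}{6}} + \frac{444}{148 + 104} = \left(-36\right) \left(-6\right) + \frac{444}{252} = 216 + 444 \cdot \frac{1}{252} = 216 + \frac{37}{21} = \frac{4573}{21}$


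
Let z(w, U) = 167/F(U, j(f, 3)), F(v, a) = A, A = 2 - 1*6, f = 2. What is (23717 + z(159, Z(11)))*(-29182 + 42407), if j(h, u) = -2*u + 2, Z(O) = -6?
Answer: 1252420725/4 ≈ 3.1311e+8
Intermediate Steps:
j(h, u) = 2 - 2*u
A = -4 (A = 2 - 6 = -4)
F(v, a) = -4
z(w, U) = -167/4 (z(w, U) = 167/(-4) = 167*(-1/4) = -167/4)
(23717 + z(159, Z(11)))*(-29182 + 42407) = (23717 - 167/4)*(-29182 + 42407) = (94701/4)*13225 = 1252420725/4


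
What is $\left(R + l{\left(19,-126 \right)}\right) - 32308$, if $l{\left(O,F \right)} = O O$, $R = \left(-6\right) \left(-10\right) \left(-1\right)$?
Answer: $-32007$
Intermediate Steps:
$R = -60$ ($R = 60 \left(-1\right) = -60$)
$l{\left(O,F \right)} = O^{2}$
$\left(R + l{\left(19,-126 \right)}\right) - 32308 = \left(-60 + 19^{2}\right) - 32308 = \left(-60 + 361\right) - 32308 = 301 - 32308 = -32007$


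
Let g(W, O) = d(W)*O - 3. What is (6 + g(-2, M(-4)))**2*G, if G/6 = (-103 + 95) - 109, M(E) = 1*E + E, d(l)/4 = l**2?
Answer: -10968750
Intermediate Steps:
d(l) = 4*l**2
M(E) = 2*E (M(E) = E + E = 2*E)
g(W, O) = -3 + 4*O*W**2 (g(W, O) = (4*W**2)*O - 3 = 4*O*W**2 - 3 = -3 + 4*O*W**2)
G = -702 (G = 6*((-103 + 95) - 109) = 6*(-8 - 109) = 6*(-117) = -702)
(6 + g(-2, M(-4)))**2*G = (6 + (-3 + 4*(2*(-4))*(-2)**2))**2*(-702) = (6 + (-3 + 4*(-8)*4))**2*(-702) = (6 + (-3 - 128))**2*(-702) = (6 - 131)**2*(-702) = (-125)**2*(-702) = 15625*(-702) = -10968750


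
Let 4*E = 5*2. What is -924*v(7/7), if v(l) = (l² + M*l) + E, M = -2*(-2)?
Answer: -6930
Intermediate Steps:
E = 5/2 (E = (5*2)/4 = (¼)*10 = 5/2 ≈ 2.5000)
M = 4
v(l) = 5/2 + l² + 4*l (v(l) = (l² + 4*l) + 5/2 = 5/2 + l² + 4*l)
-924*v(7/7) = -924*(5/2 + (7/7)² + 4*(7/7)) = -924*(5/2 + (7*(⅐))² + 4*(7*(⅐))) = -924*(5/2 + 1² + 4*1) = -924*(5/2 + 1 + 4) = -924*15/2 = -6930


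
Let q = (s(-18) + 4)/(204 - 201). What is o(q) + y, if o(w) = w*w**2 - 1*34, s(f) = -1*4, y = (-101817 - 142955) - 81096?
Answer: -325902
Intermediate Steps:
y = -325868 (y = -244772 - 81096 = -325868)
s(f) = -4
q = 0 (q = (-4 + 4)/(204 - 201) = 0/3 = 0*(1/3) = 0)
o(w) = -34 + w**3 (o(w) = w**3 - 34 = -34 + w**3)
o(q) + y = (-34 + 0**3) - 325868 = (-34 + 0) - 325868 = -34 - 325868 = -325902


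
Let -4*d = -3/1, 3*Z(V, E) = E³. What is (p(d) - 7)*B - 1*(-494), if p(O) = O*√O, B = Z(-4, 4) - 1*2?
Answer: 1076/3 + 29*√3/4 ≈ 371.22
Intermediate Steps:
Z(V, E) = E³/3
B = 58/3 (B = (⅓)*4³ - 1*2 = (⅓)*64 - 2 = 64/3 - 2 = 58/3 ≈ 19.333)
d = ¾ (d = -(-3)/(4*1) = -(-3)/4 = -¼*(-3) = ¾ ≈ 0.75000)
p(O) = O^(3/2)
(p(d) - 7)*B - 1*(-494) = ((¾)^(3/2) - 7)*(58/3) - 1*(-494) = (3*√3/8 - 7)*(58/3) + 494 = (-7 + 3*√3/8)*(58/3) + 494 = (-406/3 + 29*√3/4) + 494 = 1076/3 + 29*√3/4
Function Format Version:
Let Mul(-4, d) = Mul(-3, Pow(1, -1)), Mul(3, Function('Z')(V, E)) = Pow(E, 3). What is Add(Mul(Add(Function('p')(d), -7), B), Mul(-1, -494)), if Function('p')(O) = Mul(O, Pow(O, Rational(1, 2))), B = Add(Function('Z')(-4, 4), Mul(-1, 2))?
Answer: Add(Rational(1076, 3), Mul(Rational(29, 4), Pow(3, Rational(1, 2)))) ≈ 371.22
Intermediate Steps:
Function('Z')(V, E) = Mul(Rational(1, 3), Pow(E, 3))
B = Rational(58, 3) (B = Add(Mul(Rational(1, 3), Pow(4, 3)), Mul(-1, 2)) = Add(Mul(Rational(1, 3), 64), -2) = Add(Rational(64, 3), -2) = Rational(58, 3) ≈ 19.333)
d = Rational(3, 4) (d = Mul(Rational(-1, 4), Mul(-3, Pow(1, -1))) = Mul(Rational(-1, 4), Mul(-3, 1)) = Mul(Rational(-1, 4), -3) = Rational(3, 4) ≈ 0.75000)
Function('p')(O) = Pow(O, Rational(3, 2))
Add(Mul(Add(Function('p')(d), -7), B), Mul(-1, -494)) = Add(Mul(Add(Pow(Rational(3, 4), Rational(3, 2)), -7), Rational(58, 3)), Mul(-1, -494)) = Add(Mul(Add(Mul(Rational(3, 8), Pow(3, Rational(1, 2))), -7), Rational(58, 3)), 494) = Add(Mul(Add(-7, Mul(Rational(3, 8), Pow(3, Rational(1, 2)))), Rational(58, 3)), 494) = Add(Add(Rational(-406, 3), Mul(Rational(29, 4), Pow(3, Rational(1, 2)))), 494) = Add(Rational(1076, 3), Mul(Rational(29, 4), Pow(3, Rational(1, 2))))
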